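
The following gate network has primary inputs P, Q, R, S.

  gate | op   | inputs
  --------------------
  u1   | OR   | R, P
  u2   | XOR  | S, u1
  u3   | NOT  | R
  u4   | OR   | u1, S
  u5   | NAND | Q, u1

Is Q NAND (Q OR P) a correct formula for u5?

u1 = R OR P
u5 = Q NAND u1 = Q NAND (R OR P)
At P=0, Q=1, R=0, S=0: circuit gives 1, formula gives 0.

No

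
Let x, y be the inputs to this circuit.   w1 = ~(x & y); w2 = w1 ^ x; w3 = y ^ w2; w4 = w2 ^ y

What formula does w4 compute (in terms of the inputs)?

((~(x & y)) ^ x) ^ y

w1 = ~(x & y)
w2 = w1 ^ x = (~(x & y)) ^ x
w4 = w2 ^ y = ((~(x & y)) ^ x) ^ y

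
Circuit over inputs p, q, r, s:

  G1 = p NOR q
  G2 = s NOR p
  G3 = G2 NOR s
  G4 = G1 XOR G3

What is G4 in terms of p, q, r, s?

(p NOR q) XOR ((s NOR p) NOR s)

G1 = p NOR q
G2 = s NOR p
G3 = G2 NOR s = (s NOR p) NOR s
G4 = G1 XOR G3 = (p NOR q) XOR ((s NOR p) NOR s)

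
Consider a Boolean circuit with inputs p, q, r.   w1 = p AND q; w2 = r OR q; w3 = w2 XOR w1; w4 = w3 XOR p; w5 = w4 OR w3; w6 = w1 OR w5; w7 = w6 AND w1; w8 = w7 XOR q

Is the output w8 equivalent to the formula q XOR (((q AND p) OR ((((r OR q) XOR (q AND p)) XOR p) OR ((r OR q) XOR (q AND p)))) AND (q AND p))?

w1 = p AND q
w2 = r OR q
w3 = w2 XOR w1 = (r OR q) XOR (p AND q)
w4 = w3 XOR p = ((r OR q) XOR (p AND q)) XOR p
w5 = w4 OR w3 = (((r OR q) XOR (p AND q)) XOR p) OR ((r OR q) XOR (p AND q))
w6 = w1 OR w5 = (p AND q) OR ((((r OR q) XOR (p AND q)) XOR p) OR ((r OR q) XOR (p AND q)))
w7 = w6 AND w1 = ((p AND q) OR ((((r OR q) XOR (p AND q)) XOR p) OR ((r OR q) XOR (p AND q)))) AND (p AND q)
w8 = w7 XOR q = (((p AND q) OR ((((r OR q) XOR (p AND q)) XOR p) OR ((r OR q) XOR (p AND q)))) AND (p AND q)) XOR q
At p=0, q=0, r=0: circuit gives 0, formula gives 0.
At p=0, q=1, r=0: circuit gives 1, formula gives 1.
Agrees on all 8 inputs.

Yes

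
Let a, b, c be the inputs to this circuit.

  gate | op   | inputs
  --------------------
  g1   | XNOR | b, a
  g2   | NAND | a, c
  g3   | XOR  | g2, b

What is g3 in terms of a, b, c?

(a NAND c) XOR b

g2 = a NAND c
g3 = g2 XOR b = (a NAND c) XOR b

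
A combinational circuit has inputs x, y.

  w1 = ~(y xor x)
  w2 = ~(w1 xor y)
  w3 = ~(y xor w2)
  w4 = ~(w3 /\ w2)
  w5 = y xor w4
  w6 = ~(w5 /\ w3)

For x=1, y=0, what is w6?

w1 = ~(0 xor 1) = 0
w2 = ~(0 xor 0) = 1
w3 = ~(0 xor 1) = 0
w4 = ~(0 /\ 1) = 1
w5 = 0 xor 1 = 1
w6 = ~(1 /\ 0) = 1

1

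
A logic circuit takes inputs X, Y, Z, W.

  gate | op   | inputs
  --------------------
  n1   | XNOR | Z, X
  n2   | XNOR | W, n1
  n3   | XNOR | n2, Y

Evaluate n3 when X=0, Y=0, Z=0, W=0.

1

n1 = 0 XNOR 0 = 1
n2 = 0 XNOR 1 = 0
n3 = 0 XNOR 0 = 1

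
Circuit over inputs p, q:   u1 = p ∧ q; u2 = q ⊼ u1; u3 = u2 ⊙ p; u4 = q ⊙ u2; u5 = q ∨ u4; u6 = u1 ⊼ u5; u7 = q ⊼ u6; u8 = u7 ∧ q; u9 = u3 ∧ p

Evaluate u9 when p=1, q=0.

u1 = 1 ∧ 0 = 0
u2 = 0 ⊼ 0 = 1
u3 = 1 ⊙ 1 = 1
u9 = 1 ∧ 1 = 1

1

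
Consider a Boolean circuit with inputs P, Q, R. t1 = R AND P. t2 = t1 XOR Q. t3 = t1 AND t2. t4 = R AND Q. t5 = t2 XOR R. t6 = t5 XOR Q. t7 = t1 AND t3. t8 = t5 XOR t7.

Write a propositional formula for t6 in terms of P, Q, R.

t1 = R AND P
t2 = t1 XOR Q = (R AND P) XOR Q
t5 = t2 XOR R = ((R AND P) XOR Q) XOR R
t6 = t5 XOR Q = (((R AND P) XOR Q) XOR R) XOR Q

(((R AND P) XOR Q) XOR R) XOR Q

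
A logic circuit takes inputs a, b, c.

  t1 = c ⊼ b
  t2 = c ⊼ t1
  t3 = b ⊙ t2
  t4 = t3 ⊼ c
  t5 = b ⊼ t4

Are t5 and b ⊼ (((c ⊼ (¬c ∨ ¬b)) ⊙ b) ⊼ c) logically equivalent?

Yes

t1 = c ⊼ b
t2 = c ⊼ t1 = c ⊼ (c ⊼ b)
t3 = b ⊙ t2 = b ⊙ (c ⊼ (c ⊼ b))
t4 = t3 ⊼ c = (b ⊙ (c ⊼ (c ⊼ b))) ⊼ c
t5 = b ⊼ t4 = b ⊼ ((b ⊙ (c ⊼ (c ⊼ b))) ⊼ c)
At a=0, b=1, c=0: circuit gives 0, formula gives 0.
At a=0, b=0, c=0: circuit gives 1, formula gives 1.
Agrees on all 8 inputs.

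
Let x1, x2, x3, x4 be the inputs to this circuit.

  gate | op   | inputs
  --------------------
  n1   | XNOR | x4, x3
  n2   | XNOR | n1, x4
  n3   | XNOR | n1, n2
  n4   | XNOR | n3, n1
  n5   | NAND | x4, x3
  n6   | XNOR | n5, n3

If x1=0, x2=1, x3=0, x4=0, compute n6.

0

n1 = 0 XNOR 0 = 1
n2 = 1 XNOR 0 = 0
n3 = 1 XNOR 0 = 0
n5 = 0 NAND 0 = 1
n6 = 1 XNOR 0 = 0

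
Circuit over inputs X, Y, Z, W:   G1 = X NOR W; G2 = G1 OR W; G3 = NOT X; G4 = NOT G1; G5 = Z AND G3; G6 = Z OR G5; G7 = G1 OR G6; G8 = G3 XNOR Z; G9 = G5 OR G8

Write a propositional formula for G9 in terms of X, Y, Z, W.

G3 = NOT X
G5 = Z AND G3 = Z AND NOT X
G8 = G3 XNOR Z = NOT X XNOR Z
G9 = G5 OR G8 = (Z AND NOT X) OR (NOT X XNOR Z)

(Z AND NOT X) OR (NOT X XNOR Z)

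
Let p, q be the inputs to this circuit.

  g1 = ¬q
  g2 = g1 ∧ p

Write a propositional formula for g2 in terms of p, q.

¬q ∧ p

g1 = ¬q
g2 = g1 ∧ p = ¬q ∧ p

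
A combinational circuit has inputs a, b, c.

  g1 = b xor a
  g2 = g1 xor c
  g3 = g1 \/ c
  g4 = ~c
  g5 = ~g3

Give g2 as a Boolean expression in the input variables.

g1 = b xor a
g2 = g1 xor c = (b xor a) xor c

(b xor a) xor c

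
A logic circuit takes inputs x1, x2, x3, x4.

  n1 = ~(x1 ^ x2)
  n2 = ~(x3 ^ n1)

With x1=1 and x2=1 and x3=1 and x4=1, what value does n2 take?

n1 = ~(1 ^ 1) = 1
n2 = ~(1 ^ 1) = 1

1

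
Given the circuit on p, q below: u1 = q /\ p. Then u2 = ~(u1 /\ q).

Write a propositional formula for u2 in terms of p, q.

u1 = q /\ p
u2 = ~(u1 /\ q) = ~((q /\ p) /\ q)

~((q /\ p) /\ q)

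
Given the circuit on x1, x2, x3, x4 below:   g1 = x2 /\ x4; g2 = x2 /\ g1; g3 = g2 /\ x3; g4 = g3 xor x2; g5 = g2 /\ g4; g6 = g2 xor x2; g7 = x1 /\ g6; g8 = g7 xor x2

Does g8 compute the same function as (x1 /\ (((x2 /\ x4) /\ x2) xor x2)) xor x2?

g1 = x2 /\ x4
g2 = x2 /\ g1 = x2 /\ (x2 /\ x4)
g6 = g2 xor x2 = (x2 /\ (x2 /\ x4)) xor x2
g7 = x1 /\ g6 = x1 /\ ((x2 /\ (x2 /\ x4)) xor x2)
g8 = g7 xor x2 = (x1 /\ ((x2 /\ (x2 /\ x4)) xor x2)) xor x2
At x1=0, x2=0, x3=0, x4=0: circuit gives 0, formula gives 0.
At x1=0, x2=1, x3=0, x4=0: circuit gives 1, formula gives 1.
Agrees on all 16 inputs.

Yes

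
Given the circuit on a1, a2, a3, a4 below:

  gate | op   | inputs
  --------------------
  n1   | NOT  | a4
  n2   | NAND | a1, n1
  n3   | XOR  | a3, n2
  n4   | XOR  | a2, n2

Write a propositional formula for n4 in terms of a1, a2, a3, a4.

a2 XOR (a1 NAND NOT a4)

n1 = NOT a4
n2 = a1 NAND n1 = a1 NAND NOT a4
n4 = a2 XOR n2 = a2 XOR (a1 NAND NOT a4)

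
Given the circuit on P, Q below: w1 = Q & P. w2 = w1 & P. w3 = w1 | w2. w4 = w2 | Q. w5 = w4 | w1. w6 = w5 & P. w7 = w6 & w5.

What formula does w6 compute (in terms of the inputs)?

((((Q & P) & P) | Q) | (Q & P)) & P

w1 = Q & P
w2 = w1 & P = (Q & P) & P
w4 = w2 | Q = ((Q & P) & P) | Q
w5 = w4 | w1 = (((Q & P) & P) | Q) | (Q & P)
w6 = w5 & P = ((((Q & P) & P) | Q) | (Q & P)) & P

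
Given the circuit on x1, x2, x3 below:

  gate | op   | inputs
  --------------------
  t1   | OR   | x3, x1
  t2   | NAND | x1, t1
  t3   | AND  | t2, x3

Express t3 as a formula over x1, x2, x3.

t1 = x3 OR x1
t2 = x1 NAND t1 = x1 NAND (x3 OR x1)
t3 = t2 AND x3 = (x1 NAND (x3 OR x1)) AND x3

(x1 NAND (x3 OR x1)) AND x3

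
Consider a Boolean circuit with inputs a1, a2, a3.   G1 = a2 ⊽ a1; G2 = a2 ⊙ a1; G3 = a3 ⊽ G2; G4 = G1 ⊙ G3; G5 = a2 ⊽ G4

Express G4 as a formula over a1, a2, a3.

(a2 ⊽ a1) ⊙ (a3 ⊽ (a2 ⊙ a1))

G1 = a2 ⊽ a1
G2 = a2 ⊙ a1
G3 = a3 ⊽ G2 = a3 ⊽ (a2 ⊙ a1)
G4 = G1 ⊙ G3 = (a2 ⊽ a1) ⊙ (a3 ⊽ (a2 ⊙ a1))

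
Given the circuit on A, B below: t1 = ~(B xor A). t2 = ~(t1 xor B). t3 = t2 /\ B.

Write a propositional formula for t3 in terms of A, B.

t1 = ~(B xor A)
t2 = ~(t1 xor B) = ~((~(B xor A)) xor B)
t3 = t2 /\ B = (~((~(B xor A)) xor B)) /\ B

(~((~(B xor A)) xor B)) /\ B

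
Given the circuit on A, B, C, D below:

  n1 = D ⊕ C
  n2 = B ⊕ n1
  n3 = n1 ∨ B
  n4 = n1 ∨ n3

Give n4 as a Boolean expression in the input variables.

n1 = D ⊕ C
n3 = n1 ∨ B = (D ⊕ C) ∨ B
n4 = n1 ∨ n3 = (D ⊕ C) ∨ ((D ⊕ C) ∨ B)

(D ⊕ C) ∨ ((D ⊕ C) ∨ B)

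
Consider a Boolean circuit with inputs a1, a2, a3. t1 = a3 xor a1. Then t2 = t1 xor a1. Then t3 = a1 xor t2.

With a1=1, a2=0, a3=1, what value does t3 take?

0

t1 = 1 xor 1 = 0
t2 = 0 xor 1 = 1
t3 = 1 xor 1 = 0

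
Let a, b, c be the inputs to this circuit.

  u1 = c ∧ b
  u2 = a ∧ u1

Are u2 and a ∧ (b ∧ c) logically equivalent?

Yes

u1 = c ∧ b
u2 = a ∧ u1 = a ∧ (c ∧ b)
At a=0, b=0, c=0: circuit gives 0, formula gives 0.
At a=1, b=1, c=1: circuit gives 1, formula gives 1.
Agrees on all 8 inputs.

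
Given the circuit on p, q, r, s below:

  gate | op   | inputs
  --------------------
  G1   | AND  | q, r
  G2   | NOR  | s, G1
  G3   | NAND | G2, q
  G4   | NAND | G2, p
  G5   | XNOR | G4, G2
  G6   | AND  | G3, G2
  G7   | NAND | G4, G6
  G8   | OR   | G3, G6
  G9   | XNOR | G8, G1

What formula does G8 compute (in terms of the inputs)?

((s NOR (q AND r)) NAND q) OR (((s NOR (q AND r)) NAND q) AND (s NOR (q AND r)))

G1 = q AND r
G2 = s NOR G1 = s NOR (q AND r)
G3 = G2 NAND q = (s NOR (q AND r)) NAND q
G6 = G3 AND G2 = ((s NOR (q AND r)) NAND q) AND (s NOR (q AND r))
G8 = G3 OR G6 = ((s NOR (q AND r)) NAND q) OR (((s NOR (q AND r)) NAND q) AND (s NOR (q AND r)))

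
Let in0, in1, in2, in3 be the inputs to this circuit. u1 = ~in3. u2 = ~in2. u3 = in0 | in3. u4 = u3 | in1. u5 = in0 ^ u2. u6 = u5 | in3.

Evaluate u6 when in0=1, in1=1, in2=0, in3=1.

u2 = ~0 = 1
u5 = 1 ^ 1 = 0
u6 = 0 | 1 = 1

1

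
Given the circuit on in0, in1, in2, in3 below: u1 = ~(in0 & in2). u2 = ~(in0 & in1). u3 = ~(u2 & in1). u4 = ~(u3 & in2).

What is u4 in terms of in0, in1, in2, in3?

~((~((~(in0 & in1)) & in1)) & in2)

u2 = ~(in0 & in1)
u3 = ~(u2 & in1) = ~((~(in0 & in1)) & in1)
u4 = ~(u3 & in2) = ~((~((~(in0 & in1)) & in1)) & in2)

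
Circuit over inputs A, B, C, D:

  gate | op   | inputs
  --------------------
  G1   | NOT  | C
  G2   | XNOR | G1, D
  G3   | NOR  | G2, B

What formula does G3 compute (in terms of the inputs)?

(NOT C XNOR D) NOR B

G1 = NOT C
G2 = G1 XNOR D = NOT C XNOR D
G3 = G2 NOR B = (NOT C XNOR D) NOR B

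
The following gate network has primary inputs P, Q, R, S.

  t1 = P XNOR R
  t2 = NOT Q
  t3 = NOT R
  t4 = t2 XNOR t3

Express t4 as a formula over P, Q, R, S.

t2 = NOT Q
t3 = NOT R
t4 = t2 XNOR t3 = NOT Q XNOR NOT R

NOT Q XNOR NOT R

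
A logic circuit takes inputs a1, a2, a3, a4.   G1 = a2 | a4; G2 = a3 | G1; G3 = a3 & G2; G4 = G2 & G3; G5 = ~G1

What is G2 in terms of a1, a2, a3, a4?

a3 | (a2 | a4)

G1 = a2 | a4
G2 = a3 | G1 = a3 | (a2 | a4)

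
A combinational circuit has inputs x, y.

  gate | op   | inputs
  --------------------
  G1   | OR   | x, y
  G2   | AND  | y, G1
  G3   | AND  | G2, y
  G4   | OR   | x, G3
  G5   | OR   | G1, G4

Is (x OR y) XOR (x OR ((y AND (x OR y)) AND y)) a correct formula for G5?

G1 = x OR y
G2 = y AND G1 = y AND (x OR y)
G3 = G2 AND y = (y AND (x OR y)) AND y
G4 = x OR G3 = x OR ((y AND (x OR y)) AND y)
G5 = G1 OR G4 = (x OR y) OR (x OR ((y AND (x OR y)) AND y))
At x=0, y=1: circuit gives 1, formula gives 0.

No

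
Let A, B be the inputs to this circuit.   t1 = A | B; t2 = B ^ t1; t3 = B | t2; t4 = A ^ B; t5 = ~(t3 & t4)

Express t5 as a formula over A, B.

t1 = A | B
t2 = B ^ t1 = B ^ (A | B)
t3 = B | t2 = B | (B ^ (A | B))
t4 = A ^ B
t5 = ~(t3 & t4) = ~((B | (B ^ (A | B))) & (A ^ B))

~((B | (B ^ (A | B))) & (A ^ B))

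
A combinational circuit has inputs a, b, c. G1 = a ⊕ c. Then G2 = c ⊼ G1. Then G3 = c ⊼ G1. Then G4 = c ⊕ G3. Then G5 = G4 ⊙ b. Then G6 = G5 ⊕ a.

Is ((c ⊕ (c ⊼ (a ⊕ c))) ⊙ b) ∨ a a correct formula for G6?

No

G1 = a ⊕ c
G3 = c ⊼ G1 = c ⊼ (a ⊕ c)
G4 = c ⊕ G3 = c ⊕ (c ⊼ (a ⊕ c))
G5 = G4 ⊙ b = (c ⊕ (c ⊼ (a ⊕ c))) ⊙ b
G6 = G5 ⊕ a = ((c ⊕ (c ⊼ (a ⊕ c))) ⊙ b) ⊕ a
At a=1, b=0, c=1: circuit gives 0, formula gives 1.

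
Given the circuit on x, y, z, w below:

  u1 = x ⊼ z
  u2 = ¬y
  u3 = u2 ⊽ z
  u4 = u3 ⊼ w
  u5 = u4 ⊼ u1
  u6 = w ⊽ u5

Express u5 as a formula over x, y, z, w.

((¬y ⊽ z) ⊼ w) ⊼ (x ⊼ z)

u1 = x ⊼ z
u2 = ¬y
u3 = u2 ⊽ z = ¬y ⊽ z
u4 = u3 ⊼ w = (¬y ⊽ z) ⊼ w
u5 = u4 ⊼ u1 = ((¬y ⊽ z) ⊼ w) ⊼ (x ⊼ z)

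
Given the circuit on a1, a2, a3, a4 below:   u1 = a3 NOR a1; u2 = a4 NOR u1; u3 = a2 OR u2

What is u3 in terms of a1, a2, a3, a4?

u1 = a3 NOR a1
u2 = a4 NOR u1 = a4 NOR (a3 NOR a1)
u3 = a2 OR u2 = a2 OR (a4 NOR (a3 NOR a1))

a2 OR (a4 NOR (a3 NOR a1))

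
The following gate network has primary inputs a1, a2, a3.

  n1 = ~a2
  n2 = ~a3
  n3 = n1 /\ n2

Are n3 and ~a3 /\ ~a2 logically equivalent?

n1 = ~a2
n2 = ~a3
n3 = n1 /\ n2 = ~a2 /\ ~a3
At a1=0, a2=0, a3=1: circuit gives 0, formula gives 0.
At a1=0, a2=0, a3=0: circuit gives 1, formula gives 1.
Agrees on all 8 inputs.

Yes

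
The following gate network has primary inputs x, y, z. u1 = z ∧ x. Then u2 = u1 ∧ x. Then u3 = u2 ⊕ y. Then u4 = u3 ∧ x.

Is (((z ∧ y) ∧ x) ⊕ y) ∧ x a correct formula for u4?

u1 = z ∧ x
u2 = u1 ∧ x = (z ∧ x) ∧ x
u3 = u2 ⊕ y = ((z ∧ x) ∧ x) ⊕ y
u4 = u3 ∧ x = (((z ∧ x) ∧ x) ⊕ y) ∧ x
At x=1, y=0, z=1: circuit gives 1, formula gives 0.

No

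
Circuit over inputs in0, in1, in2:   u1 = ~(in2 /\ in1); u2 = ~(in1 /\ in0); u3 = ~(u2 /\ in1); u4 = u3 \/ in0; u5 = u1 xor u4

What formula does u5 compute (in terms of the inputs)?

u1 = ~(in2 /\ in1)
u2 = ~(in1 /\ in0)
u3 = ~(u2 /\ in1) = ~((~(in1 /\ in0)) /\ in1)
u4 = u3 \/ in0 = (~((~(in1 /\ in0)) /\ in1)) \/ in0
u5 = u1 xor u4 = (~(in2 /\ in1)) xor ((~((~(in1 /\ in0)) /\ in1)) \/ in0)

(~(in2 /\ in1)) xor ((~((~(in1 /\ in0)) /\ in1)) \/ in0)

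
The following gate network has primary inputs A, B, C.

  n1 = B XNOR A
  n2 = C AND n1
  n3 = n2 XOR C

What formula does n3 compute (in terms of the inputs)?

n1 = B XNOR A
n2 = C AND n1 = C AND (B XNOR A)
n3 = n2 XOR C = (C AND (B XNOR A)) XOR C

(C AND (B XNOR A)) XOR C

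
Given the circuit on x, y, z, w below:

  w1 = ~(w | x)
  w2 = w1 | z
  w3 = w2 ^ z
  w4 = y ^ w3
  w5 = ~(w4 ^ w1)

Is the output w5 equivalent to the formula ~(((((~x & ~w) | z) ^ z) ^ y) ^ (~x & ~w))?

w1 = ~(w | x)
w2 = w1 | z = (~(w | x)) | z
w3 = w2 ^ z = ((~(w | x)) | z) ^ z
w4 = y ^ w3 = y ^ (((~(w | x)) | z) ^ z)
w5 = ~(w4 ^ w1) = ~((y ^ (((~(w | x)) | z) ^ z)) ^ (~(w | x)))
At x=0, y=0, z=1, w=0: circuit gives 0, formula gives 0.
At x=0, y=0, z=0, w=0: circuit gives 1, formula gives 1.
Agrees on all 16 inputs.

Yes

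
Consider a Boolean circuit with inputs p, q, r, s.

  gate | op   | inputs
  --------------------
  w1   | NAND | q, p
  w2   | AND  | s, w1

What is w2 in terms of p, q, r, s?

s AND (q NAND p)

w1 = q NAND p
w2 = s AND w1 = s AND (q NAND p)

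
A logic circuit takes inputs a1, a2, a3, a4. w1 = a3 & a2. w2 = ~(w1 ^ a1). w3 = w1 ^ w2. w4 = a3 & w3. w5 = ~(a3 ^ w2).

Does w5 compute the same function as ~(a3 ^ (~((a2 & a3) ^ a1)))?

w1 = a3 & a2
w2 = ~(w1 ^ a1) = ~((a3 & a2) ^ a1)
w5 = ~(a3 ^ w2) = ~(a3 ^ (~((a3 & a2) ^ a1)))
At a1=0, a2=0, a3=0, a4=0: circuit gives 0, formula gives 0.
At a1=0, a2=0, a3=1, a4=0: circuit gives 1, formula gives 1.
Agrees on all 16 inputs.

Yes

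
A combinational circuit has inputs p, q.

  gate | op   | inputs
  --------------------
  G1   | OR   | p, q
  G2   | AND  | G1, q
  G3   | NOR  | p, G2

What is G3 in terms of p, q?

G1 = p OR q
G2 = G1 AND q = (p OR q) AND q
G3 = p NOR G2 = p NOR ((p OR q) AND q)

p NOR ((p OR q) AND q)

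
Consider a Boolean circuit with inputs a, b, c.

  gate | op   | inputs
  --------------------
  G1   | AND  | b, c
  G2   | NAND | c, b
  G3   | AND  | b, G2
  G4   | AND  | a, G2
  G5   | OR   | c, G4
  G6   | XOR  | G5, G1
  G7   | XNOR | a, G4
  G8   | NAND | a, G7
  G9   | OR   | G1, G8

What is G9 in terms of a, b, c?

(b AND c) OR (a NAND (a XNOR (a AND (c NAND b))))

G1 = b AND c
G2 = c NAND b
G4 = a AND G2 = a AND (c NAND b)
G7 = a XNOR G4 = a XNOR (a AND (c NAND b))
G8 = a NAND G7 = a NAND (a XNOR (a AND (c NAND b)))
G9 = G1 OR G8 = (b AND c) OR (a NAND (a XNOR (a AND (c NAND b))))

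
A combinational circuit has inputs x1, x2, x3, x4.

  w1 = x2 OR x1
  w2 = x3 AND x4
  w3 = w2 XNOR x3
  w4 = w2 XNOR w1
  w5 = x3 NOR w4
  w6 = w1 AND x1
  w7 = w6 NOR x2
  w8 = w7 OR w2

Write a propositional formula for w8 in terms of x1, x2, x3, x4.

w1 = x2 OR x1
w2 = x3 AND x4
w6 = w1 AND x1 = (x2 OR x1) AND x1
w7 = w6 NOR x2 = ((x2 OR x1) AND x1) NOR x2
w8 = w7 OR w2 = (((x2 OR x1) AND x1) NOR x2) OR (x3 AND x4)

(((x2 OR x1) AND x1) NOR x2) OR (x3 AND x4)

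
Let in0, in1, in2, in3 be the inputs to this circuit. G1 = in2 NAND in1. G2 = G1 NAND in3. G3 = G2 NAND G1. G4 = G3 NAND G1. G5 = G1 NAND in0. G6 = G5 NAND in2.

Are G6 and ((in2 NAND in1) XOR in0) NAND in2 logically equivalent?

No

G1 = in2 NAND in1
G5 = G1 NAND in0 = (in2 NAND in1) NAND in0
G6 = G5 NAND in2 = ((in2 NAND in1) NAND in0) NAND in2
At in0=0, in1=1, in2=1, in3=0: circuit gives 0, formula gives 1.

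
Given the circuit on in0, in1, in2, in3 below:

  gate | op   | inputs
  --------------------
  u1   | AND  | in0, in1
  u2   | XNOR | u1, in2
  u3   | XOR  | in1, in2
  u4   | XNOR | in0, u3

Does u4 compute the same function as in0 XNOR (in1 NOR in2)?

u3 = in1 XOR in2
u4 = in0 XNOR u3 = in0 XNOR (in1 XOR in2)
At in0=0, in1=0, in2=0, in3=0: circuit gives 1, formula gives 0.

No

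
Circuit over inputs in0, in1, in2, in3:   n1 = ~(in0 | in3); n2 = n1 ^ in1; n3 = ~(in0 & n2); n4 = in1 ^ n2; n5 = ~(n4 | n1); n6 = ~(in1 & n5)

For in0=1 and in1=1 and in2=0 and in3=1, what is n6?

0

n1 = ~(1 | 1) = 0
n2 = 0 ^ 1 = 1
n4 = 1 ^ 1 = 0
n5 = ~(0 | 0) = 1
n6 = ~(1 & 1) = 0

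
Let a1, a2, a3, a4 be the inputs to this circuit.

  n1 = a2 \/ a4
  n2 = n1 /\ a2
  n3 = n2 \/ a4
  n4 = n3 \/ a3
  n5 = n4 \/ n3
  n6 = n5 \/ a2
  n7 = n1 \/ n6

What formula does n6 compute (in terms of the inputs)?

n1 = a2 \/ a4
n2 = n1 /\ a2 = (a2 \/ a4) /\ a2
n3 = n2 \/ a4 = ((a2 \/ a4) /\ a2) \/ a4
n4 = n3 \/ a3 = (((a2 \/ a4) /\ a2) \/ a4) \/ a3
n5 = n4 \/ n3 = ((((a2 \/ a4) /\ a2) \/ a4) \/ a3) \/ (((a2 \/ a4) /\ a2) \/ a4)
n6 = n5 \/ a2 = (((((a2 \/ a4) /\ a2) \/ a4) \/ a3) \/ (((a2 \/ a4) /\ a2) \/ a4)) \/ a2

(((((a2 \/ a4) /\ a2) \/ a4) \/ a3) \/ (((a2 \/ a4) /\ a2) \/ a4)) \/ a2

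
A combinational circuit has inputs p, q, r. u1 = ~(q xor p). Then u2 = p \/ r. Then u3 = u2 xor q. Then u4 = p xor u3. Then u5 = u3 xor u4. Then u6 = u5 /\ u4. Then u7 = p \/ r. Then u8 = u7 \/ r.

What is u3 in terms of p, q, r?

(p \/ r) xor q

u2 = p \/ r
u3 = u2 xor q = (p \/ r) xor q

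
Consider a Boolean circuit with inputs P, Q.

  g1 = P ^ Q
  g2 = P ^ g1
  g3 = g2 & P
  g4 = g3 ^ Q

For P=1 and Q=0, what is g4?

0

g1 = 1 ^ 0 = 1
g2 = 1 ^ 1 = 0
g3 = 0 & 1 = 0
g4 = 0 ^ 0 = 0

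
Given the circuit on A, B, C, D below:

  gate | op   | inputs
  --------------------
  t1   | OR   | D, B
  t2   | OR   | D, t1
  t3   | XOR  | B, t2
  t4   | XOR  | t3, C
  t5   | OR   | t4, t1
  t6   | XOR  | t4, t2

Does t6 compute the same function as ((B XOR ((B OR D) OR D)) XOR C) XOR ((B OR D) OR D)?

Yes

t1 = D OR B
t2 = D OR t1 = D OR (D OR B)
t3 = B XOR t2 = B XOR (D OR (D OR B))
t4 = t3 XOR C = (B XOR (D OR (D OR B))) XOR C
t6 = t4 XOR t2 = ((B XOR (D OR (D OR B))) XOR C) XOR (D OR (D OR B))
At A=0, B=0, C=0, D=0: circuit gives 0, formula gives 0.
At A=0, B=0, C=1, D=0: circuit gives 1, formula gives 1.
Agrees on all 16 inputs.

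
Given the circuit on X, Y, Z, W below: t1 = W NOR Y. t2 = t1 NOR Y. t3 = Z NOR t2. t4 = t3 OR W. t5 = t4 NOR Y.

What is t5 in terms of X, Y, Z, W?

((Z NOR ((W NOR Y) NOR Y)) OR W) NOR Y

t1 = W NOR Y
t2 = t1 NOR Y = (W NOR Y) NOR Y
t3 = Z NOR t2 = Z NOR ((W NOR Y) NOR Y)
t4 = t3 OR W = (Z NOR ((W NOR Y) NOR Y)) OR W
t5 = t4 NOR Y = ((Z NOR ((W NOR Y) NOR Y)) OR W) NOR Y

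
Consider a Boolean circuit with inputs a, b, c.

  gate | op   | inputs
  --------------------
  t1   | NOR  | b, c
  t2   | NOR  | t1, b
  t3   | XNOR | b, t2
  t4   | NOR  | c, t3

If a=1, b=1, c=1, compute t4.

t1 = 1 NOR 1 = 0
t2 = 0 NOR 1 = 0
t3 = 1 XNOR 0 = 0
t4 = 1 NOR 0 = 0

0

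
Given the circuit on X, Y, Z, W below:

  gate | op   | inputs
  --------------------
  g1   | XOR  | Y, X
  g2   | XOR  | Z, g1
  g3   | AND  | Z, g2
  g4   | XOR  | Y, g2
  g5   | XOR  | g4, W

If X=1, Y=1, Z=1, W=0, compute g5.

g1 = 1 XOR 1 = 0
g2 = 1 XOR 0 = 1
g4 = 1 XOR 1 = 0
g5 = 0 XOR 0 = 0

0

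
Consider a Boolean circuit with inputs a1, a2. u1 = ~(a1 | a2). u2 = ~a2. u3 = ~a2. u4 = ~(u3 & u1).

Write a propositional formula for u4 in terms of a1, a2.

~(~a2 & (~(a1 | a2)))

u1 = ~(a1 | a2)
u3 = ~a2
u4 = ~(u3 & u1) = ~(~a2 & (~(a1 | a2)))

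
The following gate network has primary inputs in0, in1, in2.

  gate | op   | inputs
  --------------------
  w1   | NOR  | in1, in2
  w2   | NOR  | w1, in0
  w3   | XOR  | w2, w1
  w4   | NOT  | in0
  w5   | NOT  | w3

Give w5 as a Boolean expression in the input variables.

w1 = in1 NOR in2
w2 = w1 NOR in0 = (in1 NOR in2) NOR in0
w3 = w2 XOR w1 = ((in1 NOR in2) NOR in0) XOR (in1 NOR in2)
w5 = NOT w3 = NOT (((in1 NOR in2) NOR in0) XOR (in1 NOR in2))

NOT (((in1 NOR in2) NOR in0) XOR (in1 NOR in2))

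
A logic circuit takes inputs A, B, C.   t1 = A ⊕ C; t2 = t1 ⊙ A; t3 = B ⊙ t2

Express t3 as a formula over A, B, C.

B ⊙ ((A ⊕ C) ⊙ A)

t1 = A ⊕ C
t2 = t1 ⊙ A = (A ⊕ C) ⊙ A
t3 = B ⊙ t2 = B ⊙ ((A ⊕ C) ⊙ A)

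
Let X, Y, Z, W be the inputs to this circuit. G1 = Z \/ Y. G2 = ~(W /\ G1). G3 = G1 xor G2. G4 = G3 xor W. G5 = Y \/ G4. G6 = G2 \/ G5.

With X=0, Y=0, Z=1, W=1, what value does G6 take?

G1 = 1 \/ 0 = 1
G2 = ~(1 /\ 1) = 0
G3 = 1 xor 0 = 1
G4 = 1 xor 1 = 0
G5 = 0 \/ 0 = 0
G6 = 0 \/ 0 = 0

0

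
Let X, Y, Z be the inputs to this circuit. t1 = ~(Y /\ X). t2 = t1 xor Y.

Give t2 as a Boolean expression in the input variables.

t1 = ~(Y /\ X)
t2 = t1 xor Y = (~(Y /\ X)) xor Y

(~(Y /\ X)) xor Y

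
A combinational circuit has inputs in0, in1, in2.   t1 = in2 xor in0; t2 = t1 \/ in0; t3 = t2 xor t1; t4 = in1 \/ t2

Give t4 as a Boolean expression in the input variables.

t1 = in2 xor in0
t2 = t1 \/ in0 = (in2 xor in0) \/ in0
t4 = in1 \/ t2 = in1 \/ ((in2 xor in0) \/ in0)

in1 \/ ((in2 xor in0) \/ in0)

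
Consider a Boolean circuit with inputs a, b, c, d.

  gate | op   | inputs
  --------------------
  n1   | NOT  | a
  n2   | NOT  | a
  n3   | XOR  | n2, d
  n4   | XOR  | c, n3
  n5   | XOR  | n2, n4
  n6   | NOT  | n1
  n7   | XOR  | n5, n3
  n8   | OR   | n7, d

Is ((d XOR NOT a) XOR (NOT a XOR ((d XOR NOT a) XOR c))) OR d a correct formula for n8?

Yes

n2 = NOT a
n3 = n2 XOR d = NOT a XOR d
n4 = c XOR n3 = c XOR (NOT a XOR d)
n5 = n2 XOR n4 = NOT a XOR (c XOR (NOT a XOR d))
n7 = n5 XOR n3 = (NOT a XOR (c XOR (NOT a XOR d))) XOR (NOT a XOR d)
n8 = n7 OR d = ((NOT a XOR (c XOR (NOT a XOR d))) XOR (NOT a XOR d)) OR d
At a=0, b=0, c=1, d=0: circuit gives 0, formula gives 0.
At a=0, b=0, c=0, d=0: circuit gives 1, formula gives 1.
Agrees on all 16 inputs.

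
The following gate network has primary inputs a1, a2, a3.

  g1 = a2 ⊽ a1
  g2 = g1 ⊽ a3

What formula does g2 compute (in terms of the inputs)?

g1 = a2 ⊽ a1
g2 = g1 ⊽ a3 = (a2 ⊽ a1) ⊽ a3

(a2 ⊽ a1) ⊽ a3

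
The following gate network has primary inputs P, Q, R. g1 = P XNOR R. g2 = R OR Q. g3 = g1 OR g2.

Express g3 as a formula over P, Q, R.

g1 = P XNOR R
g2 = R OR Q
g3 = g1 OR g2 = (P XNOR R) OR (R OR Q)

(P XNOR R) OR (R OR Q)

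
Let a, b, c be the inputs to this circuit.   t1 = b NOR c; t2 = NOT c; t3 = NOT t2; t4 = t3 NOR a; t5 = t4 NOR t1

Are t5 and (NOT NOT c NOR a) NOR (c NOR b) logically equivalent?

Yes

t1 = b NOR c
t2 = NOT c
t3 = NOT t2 = NOT NOT c
t4 = t3 NOR a = NOT NOT c NOR a
t5 = t4 NOR t1 = (NOT NOT c NOR a) NOR (b NOR c)
At a=0, b=0, c=0: circuit gives 0, formula gives 0.
At a=0, b=0, c=1: circuit gives 1, formula gives 1.
Agrees on all 8 inputs.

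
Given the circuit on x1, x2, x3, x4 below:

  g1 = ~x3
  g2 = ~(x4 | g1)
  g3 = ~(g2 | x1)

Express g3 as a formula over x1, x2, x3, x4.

~((~(x4 | ~x3)) | x1)

g1 = ~x3
g2 = ~(x4 | g1) = ~(x4 | ~x3)
g3 = ~(g2 | x1) = ~((~(x4 | ~x3)) | x1)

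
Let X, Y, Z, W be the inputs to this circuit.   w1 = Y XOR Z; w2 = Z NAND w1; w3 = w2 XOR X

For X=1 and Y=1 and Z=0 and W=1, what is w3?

0

w1 = 1 XOR 0 = 1
w2 = 0 NAND 1 = 1
w3 = 1 XOR 1 = 0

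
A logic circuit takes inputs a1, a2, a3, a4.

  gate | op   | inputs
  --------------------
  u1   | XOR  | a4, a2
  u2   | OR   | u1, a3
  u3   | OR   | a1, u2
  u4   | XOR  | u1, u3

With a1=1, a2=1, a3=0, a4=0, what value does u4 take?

u1 = 0 XOR 1 = 1
u2 = 1 OR 0 = 1
u3 = 1 OR 1 = 1
u4 = 1 XOR 1 = 0

0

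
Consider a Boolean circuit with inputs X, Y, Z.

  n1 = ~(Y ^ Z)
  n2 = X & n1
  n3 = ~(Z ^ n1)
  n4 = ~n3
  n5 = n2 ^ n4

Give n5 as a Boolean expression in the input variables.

n1 = ~(Y ^ Z)
n2 = X & n1 = X & (~(Y ^ Z))
n3 = ~(Z ^ n1) = ~(Z ^ (~(Y ^ Z)))
n4 = ~n3 = ~(~(Z ^ (~(Y ^ Z))))
n5 = n2 ^ n4 = (X & (~(Y ^ Z))) ^ ~(~(Z ^ (~(Y ^ Z))))

(X & (~(Y ^ Z))) ^ ~(~(Z ^ (~(Y ^ Z))))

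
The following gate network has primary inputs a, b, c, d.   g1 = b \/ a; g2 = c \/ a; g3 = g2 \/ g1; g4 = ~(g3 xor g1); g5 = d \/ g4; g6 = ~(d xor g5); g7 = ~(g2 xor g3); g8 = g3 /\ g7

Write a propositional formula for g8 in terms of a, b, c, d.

g1 = b \/ a
g2 = c \/ a
g3 = g2 \/ g1 = (c \/ a) \/ (b \/ a)
g7 = ~(g2 xor g3) = ~((c \/ a) xor ((c \/ a) \/ (b \/ a)))
g8 = g3 /\ g7 = ((c \/ a) \/ (b \/ a)) /\ (~((c \/ a) xor ((c \/ a) \/ (b \/ a))))

((c \/ a) \/ (b \/ a)) /\ (~((c \/ a) xor ((c \/ a) \/ (b \/ a))))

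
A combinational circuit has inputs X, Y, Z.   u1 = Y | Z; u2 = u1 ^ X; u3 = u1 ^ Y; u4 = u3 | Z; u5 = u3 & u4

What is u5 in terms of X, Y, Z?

u1 = Y | Z
u3 = u1 ^ Y = (Y | Z) ^ Y
u4 = u3 | Z = ((Y | Z) ^ Y) | Z
u5 = u3 & u4 = ((Y | Z) ^ Y) & (((Y | Z) ^ Y) | Z)

((Y | Z) ^ Y) & (((Y | Z) ^ Y) | Z)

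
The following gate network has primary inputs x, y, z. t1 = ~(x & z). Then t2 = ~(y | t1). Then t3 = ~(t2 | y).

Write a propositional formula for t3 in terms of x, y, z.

t1 = ~(x & z)
t2 = ~(y | t1) = ~(y | (~(x & z)))
t3 = ~(t2 | y) = ~((~(y | (~(x & z)))) | y)

~((~(y | (~(x & z)))) | y)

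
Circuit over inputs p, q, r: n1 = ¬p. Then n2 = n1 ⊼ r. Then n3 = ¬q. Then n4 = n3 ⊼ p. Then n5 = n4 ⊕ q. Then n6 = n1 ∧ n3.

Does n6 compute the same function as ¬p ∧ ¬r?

No

n1 = ¬p
n3 = ¬q
n6 = n1 ∧ n3 = ¬p ∧ ¬q
At p=0, q=0, r=1: circuit gives 1, formula gives 0.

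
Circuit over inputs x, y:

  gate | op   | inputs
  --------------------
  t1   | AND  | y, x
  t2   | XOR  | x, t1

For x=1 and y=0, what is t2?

t1 = 0 AND 1 = 0
t2 = 1 XOR 0 = 1

1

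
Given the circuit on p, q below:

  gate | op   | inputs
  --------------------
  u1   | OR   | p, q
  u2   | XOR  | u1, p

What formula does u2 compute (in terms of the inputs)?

u1 = p OR q
u2 = u1 XOR p = (p OR q) XOR p

(p OR q) XOR p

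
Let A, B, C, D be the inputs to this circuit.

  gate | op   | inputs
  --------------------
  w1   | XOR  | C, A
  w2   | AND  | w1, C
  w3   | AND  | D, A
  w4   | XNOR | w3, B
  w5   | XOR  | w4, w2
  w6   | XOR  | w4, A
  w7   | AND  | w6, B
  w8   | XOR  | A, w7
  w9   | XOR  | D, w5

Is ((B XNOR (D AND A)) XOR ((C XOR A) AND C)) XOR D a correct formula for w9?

Yes

w1 = C XOR A
w2 = w1 AND C = (C XOR A) AND C
w3 = D AND A
w4 = w3 XNOR B = (D AND A) XNOR B
w5 = w4 XOR w2 = ((D AND A) XNOR B) XOR ((C XOR A) AND C)
w9 = D XOR w5 = D XOR (((D AND A) XNOR B) XOR ((C XOR A) AND C))
At A=0, B=0, C=0, D=1: circuit gives 0, formula gives 0.
At A=0, B=0, C=0, D=0: circuit gives 1, formula gives 1.
Agrees on all 16 inputs.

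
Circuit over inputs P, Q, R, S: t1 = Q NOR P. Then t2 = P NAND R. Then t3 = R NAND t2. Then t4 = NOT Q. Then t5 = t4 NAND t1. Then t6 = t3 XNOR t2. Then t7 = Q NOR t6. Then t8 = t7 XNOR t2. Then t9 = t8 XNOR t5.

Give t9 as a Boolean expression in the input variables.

t1 = Q NOR P
t2 = P NAND R
t3 = R NAND t2 = R NAND (P NAND R)
t4 = NOT Q
t5 = t4 NAND t1 = NOT Q NAND (Q NOR P)
t6 = t3 XNOR t2 = (R NAND (P NAND R)) XNOR (P NAND R)
t7 = Q NOR t6 = Q NOR ((R NAND (P NAND R)) XNOR (P NAND R))
t8 = t7 XNOR t2 = (Q NOR ((R NAND (P NAND R)) XNOR (P NAND R))) XNOR (P NAND R)
t9 = t8 XNOR t5 = ((Q NOR ((R NAND (P NAND R)) XNOR (P NAND R))) XNOR (P NAND R)) XNOR (NOT Q NAND (Q NOR P))

((Q NOR ((R NAND (P NAND R)) XNOR (P NAND R))) XNOR (P NAND R)) XNOR (NOT Q NAND (Q NOR P))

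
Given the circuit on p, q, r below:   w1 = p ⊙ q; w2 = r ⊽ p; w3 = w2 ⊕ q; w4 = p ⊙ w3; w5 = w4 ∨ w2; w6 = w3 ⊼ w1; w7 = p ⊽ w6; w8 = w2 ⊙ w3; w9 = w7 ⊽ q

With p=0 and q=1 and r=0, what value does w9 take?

w1 = 0 ⊙ 1 = 0
w2 = 0 ⊽ 0 = 1
w3 = 1 ⊕ 1 = 0
w6 = 0 ⊼ 0 = 1
w7 = 0 ⊽ 1 = 0
w9 = 0 ⊽ 1 = 0

0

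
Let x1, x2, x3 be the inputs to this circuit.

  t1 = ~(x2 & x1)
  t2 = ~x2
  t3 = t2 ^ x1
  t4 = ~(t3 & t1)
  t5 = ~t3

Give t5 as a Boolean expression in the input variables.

~(~x2 ^ x1)

t2 = ~x2
t3 = t2 ^ x1 = ~x2 ^ x1
t5 = ~t3 = ~(~x2 ^ x1)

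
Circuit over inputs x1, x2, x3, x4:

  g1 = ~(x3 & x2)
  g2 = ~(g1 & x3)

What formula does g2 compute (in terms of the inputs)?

~((~(x3 & x2)) & x3)

g1 = ~(x3 & x2)
g2 = ~(g1 & x3) = ~((~(x3 & x2)) & x3)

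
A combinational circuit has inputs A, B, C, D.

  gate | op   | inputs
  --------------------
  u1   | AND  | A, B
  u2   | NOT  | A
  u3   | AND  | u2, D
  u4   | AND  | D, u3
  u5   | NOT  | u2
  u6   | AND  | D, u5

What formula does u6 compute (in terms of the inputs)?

D AND NOT NOT A

u2 = NOT A
u5 = NOT u2 = NOT NOT A
u6 = D AND u5 = D AND NOT NOT A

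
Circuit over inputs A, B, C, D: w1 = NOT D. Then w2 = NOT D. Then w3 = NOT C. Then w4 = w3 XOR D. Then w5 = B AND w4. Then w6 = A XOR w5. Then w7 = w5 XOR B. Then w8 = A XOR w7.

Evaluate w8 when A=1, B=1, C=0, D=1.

0

w3 = NOT 0 = 1
w4 = 1 XOR 1 = 0
w5 = 1 AND 0 = 0
w7 = 0 XOR 1 = 1
w8 = 1 XOR 1 = 0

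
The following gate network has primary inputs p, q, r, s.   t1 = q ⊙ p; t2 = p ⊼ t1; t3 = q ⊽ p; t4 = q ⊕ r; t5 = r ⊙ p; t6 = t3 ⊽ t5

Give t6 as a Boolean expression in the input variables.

(q ⊽ p) ⊽ (r ⊙ p)

t3 = q ⊽ p
t5 = r ⊙ p
t6 = t3 ⊽ t5 = (q ⊽ p) ⊽ (r ⊙ p)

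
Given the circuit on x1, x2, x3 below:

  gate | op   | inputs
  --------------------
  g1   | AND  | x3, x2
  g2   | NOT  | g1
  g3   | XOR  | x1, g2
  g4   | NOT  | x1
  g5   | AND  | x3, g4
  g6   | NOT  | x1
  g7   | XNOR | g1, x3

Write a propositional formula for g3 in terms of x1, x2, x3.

x1 XOR NOT (x3 AND x2)

g1 = x3 AND x2
g2 = NOT g1 = NOT (x3 AND x2)
g3 = x1 XOR g2 = x1 XOR NOT (x3 AND x2)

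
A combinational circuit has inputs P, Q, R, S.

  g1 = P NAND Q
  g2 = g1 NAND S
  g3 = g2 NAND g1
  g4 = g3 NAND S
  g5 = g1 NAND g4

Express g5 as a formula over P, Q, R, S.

g1 = P NAND Q
g2 = g1 NAND S = (P NAND Q) NAND S
g3 = g2 NAND g1 = ((P NAND Q) NAND S) NAND (P NAND Q)
g4 = g3 NAND S = (((P NAND Q) NAND S) NAND (P NAND Q)) NAND S
g5 = g1 NAND g4 = (P NAND Q) NAND ((((P NAND Q) NAND S) NAND (P NAND Q)) NAND S)

(P NAND Q) NAND ((((P NAND Q) NAND S) NAND (P NAND Q)) NAND S)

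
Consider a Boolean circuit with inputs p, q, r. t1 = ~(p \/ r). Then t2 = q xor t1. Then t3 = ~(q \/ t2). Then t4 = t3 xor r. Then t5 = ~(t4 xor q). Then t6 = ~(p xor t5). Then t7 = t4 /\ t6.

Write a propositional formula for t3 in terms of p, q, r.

t1 = ~(p \/ r)
t2 = q xor t1 = q xor (~(p \/ r))
t3 = ~(q \/ t2) = ~(q \/ (q xor (~(p \/ r))))

~(q \/ (q xor (~(p \/ r))))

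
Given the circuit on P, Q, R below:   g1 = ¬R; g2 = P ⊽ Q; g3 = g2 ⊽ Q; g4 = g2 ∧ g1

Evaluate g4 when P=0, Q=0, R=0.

1

g1 = ¬0 = 1
g2 = 0 ⊽ 0 = 1
g4 = 1 ∧ 1 = 1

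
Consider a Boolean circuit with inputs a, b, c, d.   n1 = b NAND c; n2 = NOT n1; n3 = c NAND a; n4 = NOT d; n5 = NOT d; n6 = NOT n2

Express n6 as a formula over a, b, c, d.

NOT NOT (b NAND c)

n1 = b NAND c
n2 = NOT n1 = NOT (b NAND c)
n6 = NOT n2 = NOT NOT (b NAND c)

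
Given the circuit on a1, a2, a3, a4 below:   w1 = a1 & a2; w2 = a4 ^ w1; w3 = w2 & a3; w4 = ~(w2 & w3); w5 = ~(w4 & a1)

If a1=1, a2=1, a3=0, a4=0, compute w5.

0

w1 = 1 & 1 = 1
w2 = 0 ^ 1 = 1
w3 = 1 & 0 = 0
w4 = ~(1 & 0) = 1
w5 = ~(1 & 1) = 0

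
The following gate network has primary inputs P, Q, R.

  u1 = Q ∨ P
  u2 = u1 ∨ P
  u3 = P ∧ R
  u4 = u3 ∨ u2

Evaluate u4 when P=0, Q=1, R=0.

u1 = 1 ∨ 0 = 1
u2 = 1 ∨ 0 = 1
u3 = 0 ∧ 0 = 0
u4 = 0 ∨ 1 = 1

1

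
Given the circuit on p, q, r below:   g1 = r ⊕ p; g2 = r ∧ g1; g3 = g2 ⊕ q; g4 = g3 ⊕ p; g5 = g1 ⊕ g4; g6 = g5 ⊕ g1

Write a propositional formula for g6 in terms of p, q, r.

((r ⊕ p) ⊕ (((r ∧ (r ⊕ p)) ⊕ q) ⊕ p)) ⊕ (r ⊕ p)

g1 = r ⊕ p
g2 = r ∧ g1 = r ∧ (r ⊕ p)
g3 = g2 ⊕ q = (r ∧ (r ⊕ p)) ⊕ q
g4 = g3 ⊕ p = ((r ∧ (r ⊕ p)) ⊕ q) ⊕ p
g5 = g1 ⊕ g4 = (r ⊕ p) ⊕ (((r ∧ (r ⊕ p)) ⊕ q) ⊕ p)
g6 = g5 ⊕ g1 = ((r ⊕ p) ⊕ (((r ∧ (r ⊕ p)) ⊕ q) ⊕ p)) ⊕ (r ⊕ p)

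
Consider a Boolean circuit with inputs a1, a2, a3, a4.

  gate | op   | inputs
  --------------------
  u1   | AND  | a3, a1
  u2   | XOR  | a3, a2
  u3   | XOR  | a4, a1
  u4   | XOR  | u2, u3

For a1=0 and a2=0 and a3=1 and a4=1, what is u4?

0

u2 = 1 XOR 0 = 1
u3 = 1 XOR 0 = 1
u4 = 1 XOR 1 = 0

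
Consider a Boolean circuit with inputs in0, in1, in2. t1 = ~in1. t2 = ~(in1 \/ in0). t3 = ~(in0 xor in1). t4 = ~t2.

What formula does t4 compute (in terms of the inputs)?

t2 = ~(in1 \/ in0)
t4 = ~t2 = ~(~(in1 \/ in0))

~(~(in1 \/ in0))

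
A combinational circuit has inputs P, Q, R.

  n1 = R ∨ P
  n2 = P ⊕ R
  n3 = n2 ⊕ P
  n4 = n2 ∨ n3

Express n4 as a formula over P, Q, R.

n2 = P ⊕ R
n3 = n2 ⊕ P = (P ⊕ R) ⊕ P
n4 = n2 ∨ n3 = (P ⊕ R) ∨ ((P ⊕ R) ⊕ P)

(P ⊕ R) ∨ ((P ⊕ R) ⊕ P)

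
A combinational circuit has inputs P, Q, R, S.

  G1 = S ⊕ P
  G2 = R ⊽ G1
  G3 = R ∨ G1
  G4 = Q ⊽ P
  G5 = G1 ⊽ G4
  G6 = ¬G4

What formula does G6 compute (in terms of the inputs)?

G4 = Q ⊽ P
G6 = ¬G4 = ¬(Q ⊽ P)

¬(Q ⊽ P)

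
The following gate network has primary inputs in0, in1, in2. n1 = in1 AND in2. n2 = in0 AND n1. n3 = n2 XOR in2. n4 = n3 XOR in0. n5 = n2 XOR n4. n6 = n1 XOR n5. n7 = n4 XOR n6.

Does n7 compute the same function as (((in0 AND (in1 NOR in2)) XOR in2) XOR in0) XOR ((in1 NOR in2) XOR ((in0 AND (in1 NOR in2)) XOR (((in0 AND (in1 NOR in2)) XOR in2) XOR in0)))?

n1 = in1 AND in2
n2 = in0 AND n1 = in0 AND (in1 AND in2)
n3 = n2 XOR in2 = (in0 AND (in1 AND in2)) XOR in2
n4 = n3 XOR in0 = ((in0 AND (in1 AND in2)) XOR in2) XOR in0
n5 = n2 XOR n4 = (in0 AND (in1 AND in2)) XOR (((in0 AND (in1 AND in2)) XOR in2) XOR in0)
n6 = n1 XOR n5 = (in1 AND in2) XOR ((in0 AND (in1 AND in2)) XOR (((in0 AND (in1 AND in2)) XOR in2) XOR in0))
n7 = n4 XOR n6 = (((in0 AND (in1 AND in2)) XOR in2) XOR in0) XOR ((in1 AND in2) XOR ((in0 AND (in1 AND in2)) XOR (((in0 AND (in1 AND in2)) XOR in2) XOR in0)))
At in0=0, in1=0, in2=0: circuit gives 0, formula gives 1.

No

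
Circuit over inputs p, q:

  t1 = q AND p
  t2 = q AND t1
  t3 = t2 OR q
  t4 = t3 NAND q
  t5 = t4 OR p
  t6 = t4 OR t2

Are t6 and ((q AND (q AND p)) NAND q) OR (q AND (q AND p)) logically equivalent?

No

t1 = q AND p
t2 = q AND t1 = q AND (q AND p)
t3 = t2 OR q = (q AND (q AND p)) OR q
t4 = t3 NAND q = ((q AND (q AND p)) OR q) NAND q
t6 = t4 OR t2 = (((q AND (q AND p)) OR q) NAND q) OR (q AND (q AND p))
At p=0, q=1: circuit gives 0, formula gives 1.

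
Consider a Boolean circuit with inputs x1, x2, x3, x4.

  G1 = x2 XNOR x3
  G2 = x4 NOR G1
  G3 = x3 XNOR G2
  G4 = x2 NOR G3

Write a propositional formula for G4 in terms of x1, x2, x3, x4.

G1 = x2 XNOR x3
G2 = x4 NOR G1 = x4 NOR (x2 XNOR x3)
G3 = x3 XNOR G2 = x3 XNOR (x4 NOR (x2 XNOR x3))
G4 = x2 NOR G3 = x2 NOR (x3 XNOR (x4 NOR (x2 XNOR x3)))

x2 NOR (x3 XNOR (x4 NOR (x2 XNOR x3)))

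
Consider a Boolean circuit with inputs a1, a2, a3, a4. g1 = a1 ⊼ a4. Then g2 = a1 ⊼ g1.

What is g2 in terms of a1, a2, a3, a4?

g1 = a1 ⊼ a4
g2 = a1 ⊼ g1 = a1 ⊼ (a1 ⊼ a4)

a1 ⊼ (a1 ⊼ a4)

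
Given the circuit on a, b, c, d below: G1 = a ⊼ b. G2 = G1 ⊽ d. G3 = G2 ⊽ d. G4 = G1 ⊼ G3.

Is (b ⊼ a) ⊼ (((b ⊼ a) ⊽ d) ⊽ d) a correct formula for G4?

Yes

G1 = a ⊼ b
G2 = G1 ⊽ d = (a ⊼ b) ⊽ d
G3 = G2 ⊽ d = ((a ⊼ b) ⊽ d) ⊽ d
G4 = G1 ⊼ G3 = (a ⊼ b) ⊼ (((a ⊼ b) ⊽ d) ⊽ d)
At a=0, b=0, c=0, d=0: circuit gives 0, formula gives 0.
At a=0, b=0, c=0, d=1: circuit gives 1, formula gives 1.
Agrees on all 16 inputs.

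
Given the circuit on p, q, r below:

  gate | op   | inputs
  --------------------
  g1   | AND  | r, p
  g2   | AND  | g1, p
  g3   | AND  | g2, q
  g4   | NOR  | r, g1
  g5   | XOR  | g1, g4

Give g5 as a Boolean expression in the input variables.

(r AND p) XOR (r NOR (r AND p))

g1 = r AND p
g4 = r NOR g1 = r NOR (r AND p)
g5 = g1 XOR g4 = (r AND p) XOR (r NOR (r AND p))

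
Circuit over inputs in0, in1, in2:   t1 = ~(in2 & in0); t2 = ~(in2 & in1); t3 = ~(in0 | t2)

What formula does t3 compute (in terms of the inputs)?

t2 = ~(in2 & in1)
t3 = ~(in0 | t2) = ~(in0 | (~(in2 & in1)))

~(in0 | (~(in2 & in1)))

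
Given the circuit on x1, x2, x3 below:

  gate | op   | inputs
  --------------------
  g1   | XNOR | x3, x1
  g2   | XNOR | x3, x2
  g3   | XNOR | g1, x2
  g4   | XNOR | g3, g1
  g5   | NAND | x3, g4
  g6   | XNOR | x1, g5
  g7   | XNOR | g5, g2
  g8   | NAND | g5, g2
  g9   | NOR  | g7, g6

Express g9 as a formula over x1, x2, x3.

g1 = x3 XNOR x1
g2 = x3 XNOR x2
g3 = g1 XNOR x2 = (x3 XNOR x1) XNOR x2
g4 = g3 XNOR g1 = ((x3 XNOR x1) XNOR x2) XNOR (x3 XNOR x1)
g5 = x3 NAND g4 = x3 NAND (((x3 XNOR x1) XNOR x2) XNOR (x3 XNOR x1))
g6 = x1 XNOR g5 = x1 XNOR (x3 NAND (((x3 XNOR x1) XNOR x2) XNOR (x3 XNOR x1)))
g7 = g5 XNOR g2 = (x3 NAND (((x3 XNOR x1) XNOR x2) XNOR (x3 XNOR x1))) XNOR (x3 XNOR x2)
g9 = g7 NOR g6 = ((x3 NAND (((x3 XNOR x1) XNOR x2) XNOR (x3 XNOR x1))) XNOR (x3 XNOR x2)) NOR (x1 XNOR (x3 NAND (((x3 XNOR x1) XNOR x2) XNOR (x3 XNOR x1))))

((x3 NAND (((x3 XNOR x1) XNOR x2) XNOR (x3 XNOR x1))) XNOR (x3 XNOR x2)) NOR (x1 XNOR (x3 NAND (((x3 XNOR x1) XNOR x2) XNOR (x3 XNOR x1))))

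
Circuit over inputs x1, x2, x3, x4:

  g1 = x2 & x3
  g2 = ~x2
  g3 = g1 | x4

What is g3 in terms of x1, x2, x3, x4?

(x2 & x3) | x4

g1 = x2 & x3
g3 = g1 | x4 = (x2 & x3) | x4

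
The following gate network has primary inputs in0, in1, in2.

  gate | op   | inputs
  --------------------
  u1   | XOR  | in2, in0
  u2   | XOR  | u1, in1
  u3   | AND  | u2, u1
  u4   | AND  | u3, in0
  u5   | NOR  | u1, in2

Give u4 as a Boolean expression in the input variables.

u1 = in2 XOR in0
u2 = u1 XOR in1 = (in2 XOR in0) XOR in1
u3 = u2 AND u1 = ((in2 XOR in0) XOR in1) AND (in2 XOR in0)
u4 = u3 AND in0 = (((in2 XOR in0) XOR in1) AND (in2 XOR in0)) AND in0

(((in2 XOR in0) XOR in1) AND (in2 XOR in0)) AND in0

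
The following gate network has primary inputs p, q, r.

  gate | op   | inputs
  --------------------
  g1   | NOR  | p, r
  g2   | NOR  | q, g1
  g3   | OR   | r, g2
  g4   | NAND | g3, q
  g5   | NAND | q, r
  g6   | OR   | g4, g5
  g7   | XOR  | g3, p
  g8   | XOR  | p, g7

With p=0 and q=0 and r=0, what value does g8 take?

g1 = 0 NOR 0 = 1
g2 = 0 NOR 1 = 0
g3 = 0 OR 0 = 0
g7 = 0 XOR 0 = 0
g8 = 0 XOR 0 = 0

0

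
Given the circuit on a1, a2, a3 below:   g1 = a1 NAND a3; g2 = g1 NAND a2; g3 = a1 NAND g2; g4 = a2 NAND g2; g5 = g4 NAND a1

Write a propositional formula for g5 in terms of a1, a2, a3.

g1 = a1 NAND a3
g2 = g1 NAND a2 = (a1 NAND a3) NAND a2
g4 = a2 NAND g2 = a2 NAND ((a1 NAND a3) NAND a2)
g5 = g4 NAND a1 = (a2 NAND ((a1 NAND a3) NAND a2)) NAND a1

(a2 NAND ((a1 NAND a3) NAND a2)) NAND a1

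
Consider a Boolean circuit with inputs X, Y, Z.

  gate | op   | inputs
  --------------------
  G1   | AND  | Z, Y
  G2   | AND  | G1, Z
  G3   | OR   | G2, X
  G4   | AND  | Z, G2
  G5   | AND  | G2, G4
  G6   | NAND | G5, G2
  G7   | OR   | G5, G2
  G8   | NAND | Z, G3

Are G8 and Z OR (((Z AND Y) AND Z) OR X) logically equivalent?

No

G1 = Z AND Y
G2 = G1 AND Z = (Z AND Y) AND Z
G3 = G2 OR X = ((Z AND Y) AND Z) OR X
G8 = Z NAND G3 = Z NAND (((Z AND Y) AND Z) OR X)
At X=0, Y=0, Z=0: circuit gives 1, formula gives 0.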